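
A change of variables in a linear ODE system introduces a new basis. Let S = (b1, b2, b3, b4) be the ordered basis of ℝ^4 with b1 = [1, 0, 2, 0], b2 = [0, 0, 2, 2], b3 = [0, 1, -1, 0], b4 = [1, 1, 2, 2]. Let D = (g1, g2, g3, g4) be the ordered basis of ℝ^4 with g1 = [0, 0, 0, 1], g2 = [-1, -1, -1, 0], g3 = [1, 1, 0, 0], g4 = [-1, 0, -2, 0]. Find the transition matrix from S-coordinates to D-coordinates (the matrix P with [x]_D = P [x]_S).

Take x = bj: its S-coordinates are the j-th standard unit vector, so P e_j — column j of P — equals [bj]_D.
b1 = 0·g1 + 0·g2 + 0·g3 - g4, giving column 1 = [0, 0, 0, -1]; repeating for each j gives P = [[0, 2, 0, 2], [0, -2, -1, -2], [0, -2, 0, -1], [-1, 0, 1, 0]].

[[0, 2, 0, 2], [0, -2, -1, -2], [0, -2, 0, -1], [-1, 0, 1, 0]]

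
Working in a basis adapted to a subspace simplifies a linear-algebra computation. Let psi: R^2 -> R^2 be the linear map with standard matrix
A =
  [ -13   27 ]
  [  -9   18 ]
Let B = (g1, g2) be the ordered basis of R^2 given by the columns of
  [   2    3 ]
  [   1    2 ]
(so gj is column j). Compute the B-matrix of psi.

[[2, 3], [-1, 3]]

The j-th column of [psi]_B is [psi(gj)]_B.
psi(g1) = A g1 = <1, 0> = 2g1 - g2, so column 1 is <2, -1>.
Repeating for g2 and assembling the columns gives [[2, 3], [-1, 3]].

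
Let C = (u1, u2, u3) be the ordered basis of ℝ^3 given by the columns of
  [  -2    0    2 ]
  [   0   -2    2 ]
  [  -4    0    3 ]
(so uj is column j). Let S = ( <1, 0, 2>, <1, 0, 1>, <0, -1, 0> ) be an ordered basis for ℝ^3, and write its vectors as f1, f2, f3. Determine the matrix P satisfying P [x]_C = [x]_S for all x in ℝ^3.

Column j of P is [uj]_S, since P maps C-coordinates to S-coordinates.
Expressing u1 in S: u1 = -2f1 + 0·f2 + 0·f3, so column 1 of P is <-2, 0, 0>.
Doing the same for each uj gives P = [[-2, 0, 1], [0, 0, 1], [0, 2, -2]].

[[-2, 0, 1], [0, 0, 1], [0, 2, -2]]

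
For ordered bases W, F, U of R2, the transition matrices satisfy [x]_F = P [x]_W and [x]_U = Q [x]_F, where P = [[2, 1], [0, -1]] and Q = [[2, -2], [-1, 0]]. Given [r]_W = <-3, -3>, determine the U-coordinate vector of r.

<-24, 9>

First [r]_F = P [r]_W = <-9, 3>.
Then [r]_U = Q [r]_F = <-24, 9>.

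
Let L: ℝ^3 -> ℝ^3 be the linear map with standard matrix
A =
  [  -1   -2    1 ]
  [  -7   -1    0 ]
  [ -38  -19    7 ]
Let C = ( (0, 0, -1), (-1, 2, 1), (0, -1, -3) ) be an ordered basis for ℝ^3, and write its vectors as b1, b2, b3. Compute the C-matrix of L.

[[2, -2, 0], [1, 2, 1], [2, -1, 1]]

With P the matrix whose columns are b1, ..., b3, [L]_C = P^(-1) A P.
Column by column: L(b1) = A b1 = (-1, 0, -7); its C-coordinates (2, 1, 2) give column 1.
Continuing for each basis vector yields [L]_C = [[2, -2, 0], [1, 2, 1], [2, -1, 1]].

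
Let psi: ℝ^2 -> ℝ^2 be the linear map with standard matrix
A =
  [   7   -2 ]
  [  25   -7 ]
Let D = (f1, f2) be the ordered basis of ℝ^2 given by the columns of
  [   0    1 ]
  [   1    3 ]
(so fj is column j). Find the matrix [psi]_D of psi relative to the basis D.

[[-1, 1], [-2, 1]]

With P the matrix whose columns are f1, f2, [psi]_D = P^(-1) A P.
Column by column: psi(f1) = A f1 = [-2, -7]; its D-coordinates [-1, -2] give column 1.
Continuing for each basis vector yields [psi]_D = [[-1, 1], [-2, 1]].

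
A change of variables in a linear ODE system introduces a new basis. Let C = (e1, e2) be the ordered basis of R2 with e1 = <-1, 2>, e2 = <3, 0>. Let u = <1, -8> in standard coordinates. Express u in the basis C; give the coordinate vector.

<-4, -1>

We seek scalars with c_1 e1 + c_2 e2 = u; equivalently solve M c = u where the columns of M are e1, e2.
System: -c_1 + 3c_2 = 1, 2c_1 + 0c_2 = -8; solving gives c_1 = -4, c_2 = -1.
Check: -4e1 - e2 = <1, -8>.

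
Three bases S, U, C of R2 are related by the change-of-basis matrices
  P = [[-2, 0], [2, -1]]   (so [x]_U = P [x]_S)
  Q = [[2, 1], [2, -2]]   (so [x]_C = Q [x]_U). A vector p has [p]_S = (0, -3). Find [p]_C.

Composing the changes, [p]_C = Q P [p]_S.
Q P = [[-2, -1], [-8, 2]]; applying this to (0, -3) gives (3, -6).

(3, -6)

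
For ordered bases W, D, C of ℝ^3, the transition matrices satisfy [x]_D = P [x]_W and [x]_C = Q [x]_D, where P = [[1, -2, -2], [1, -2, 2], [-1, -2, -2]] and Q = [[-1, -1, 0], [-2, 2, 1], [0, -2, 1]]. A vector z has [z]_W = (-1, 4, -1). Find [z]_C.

Apply P to get D-coordinates (-7, -11, -5), then Q to get C-coordinates.
The result is [z]_C = (18, -13, 17).

(18, -13, 17)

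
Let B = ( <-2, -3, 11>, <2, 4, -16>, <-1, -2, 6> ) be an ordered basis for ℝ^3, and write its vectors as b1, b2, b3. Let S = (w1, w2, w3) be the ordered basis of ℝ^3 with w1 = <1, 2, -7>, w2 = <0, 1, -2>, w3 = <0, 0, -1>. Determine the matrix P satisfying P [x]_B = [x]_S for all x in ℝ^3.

Let M have columns bj and N have columns wj. Then for every x, N [x]_S = x = M [x]_B, so P = N^(-1) M.
Since det N = -1, N^(-1) has integer entries; multiplying gives P = [[-2, 2, -1], [1, 0, 0], [1, 2, 1]].

[[-2, 2, -1], [1, 0, 0], [1, 2, 1]]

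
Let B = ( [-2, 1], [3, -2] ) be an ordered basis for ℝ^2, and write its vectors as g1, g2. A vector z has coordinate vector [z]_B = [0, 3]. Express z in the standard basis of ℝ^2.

By definition z = 0·g1 + 3g2.
Summing componentwise gives [9, -6].

[9, -6]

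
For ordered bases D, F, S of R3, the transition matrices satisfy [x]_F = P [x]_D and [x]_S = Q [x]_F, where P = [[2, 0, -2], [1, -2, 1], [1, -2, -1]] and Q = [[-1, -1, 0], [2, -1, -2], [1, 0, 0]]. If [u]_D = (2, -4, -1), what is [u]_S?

First [u]_F = P [u]_D = (6, 9, 11).
Then [u]_S = Q [u]_F = (-15, -19, 6).

(-15, -19, 6)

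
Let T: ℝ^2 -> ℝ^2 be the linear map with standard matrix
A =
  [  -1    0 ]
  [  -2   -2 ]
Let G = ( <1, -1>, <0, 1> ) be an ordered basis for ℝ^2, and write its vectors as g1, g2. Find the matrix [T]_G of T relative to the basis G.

[[-1, 0], [-1, -2]]

Let P have columns g1, g2. Then [T]_G = P^(-1) A P.
Here det P = 1, so P^(-1) is integer; computing A P first and then P^(-1)(A P) gives [[-1, 0], [-1, -2]].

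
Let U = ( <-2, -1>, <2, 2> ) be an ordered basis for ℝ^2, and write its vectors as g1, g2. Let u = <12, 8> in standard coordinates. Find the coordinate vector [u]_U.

[u]_U is the unique c with M c = u, where M has columns g1, g2.
System: -2c_1 + 2c_2 = 12, -c_1 + 2c_2 = 8; solving gives c_1 = -4, c_2 = 2.
Check: -4g1 + 2g2 = <12, 8>.

<-4, 2>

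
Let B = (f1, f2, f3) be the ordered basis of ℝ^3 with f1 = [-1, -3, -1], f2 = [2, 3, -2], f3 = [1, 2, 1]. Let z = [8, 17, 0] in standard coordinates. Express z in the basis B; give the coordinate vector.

Write z = c_1 f1 + ... + c_3 f3 and solve for the c_i.
Solving this 3x3 system gives c = (-3, 2, 1).
Check: -3f1 + 2f2 + f3 = [8, 17, 0].

[-3, 2, 1]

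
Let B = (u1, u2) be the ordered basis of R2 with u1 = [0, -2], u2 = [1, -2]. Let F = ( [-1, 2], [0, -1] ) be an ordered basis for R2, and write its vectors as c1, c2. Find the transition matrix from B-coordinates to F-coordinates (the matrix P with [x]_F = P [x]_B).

Take x = uj: its B-coordinates are the j-th standard unit vector, so P e_j — column j of P — equals [uj]_F.
u1 = 0·c1 + 2c2, giving column 1 = [0, 2]; repeating for each j gives P = [[0, -1], [2, 0]].

[[0, -1], [2, 0]]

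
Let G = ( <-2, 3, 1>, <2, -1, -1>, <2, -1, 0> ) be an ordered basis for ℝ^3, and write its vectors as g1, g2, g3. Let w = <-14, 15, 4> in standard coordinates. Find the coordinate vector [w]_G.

<4, 0, -3>

[w]_G is the unique c with M c = w, where M has columns g1, ..., g3.
Gaussian elimination on [M | w] yields c = (4, 0, -3).
Check: 4g1 + 0·g2 - 3g3 = <-14, 15, 4>.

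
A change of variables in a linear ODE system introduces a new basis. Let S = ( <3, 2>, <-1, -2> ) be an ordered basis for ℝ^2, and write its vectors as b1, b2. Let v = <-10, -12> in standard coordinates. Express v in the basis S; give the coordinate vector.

[v]_S is the unique c with M c = v, where M has columns b1, b2.
System: 3c_1 - c_2 = -10, 2c_1 - 2c_2 = -12; solving gives c_1 = -2, c_2 = 4.
Check: -2b1 + 4b2 = <-10, -12>.

<-2, 4>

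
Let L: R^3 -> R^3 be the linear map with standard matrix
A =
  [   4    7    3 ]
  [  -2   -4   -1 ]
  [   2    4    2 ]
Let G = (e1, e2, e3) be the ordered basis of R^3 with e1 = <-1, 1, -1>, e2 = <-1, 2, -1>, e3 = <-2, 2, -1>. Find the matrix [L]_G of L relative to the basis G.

[[1, -3, -1], [-1, 2, 0], [0, -3, -1]]

The j-th column of [L]_G is [L(ej)]_G.
L(e1) = A e1 = <0, -1, 0> = e1 - e2 + 0·e3, so column 1 is <1, -1, 0>.
Repeating for e2, e3 and assembling the columns gives [[1, -3, -1], [-1, 2, 0], [0, -3, -1]].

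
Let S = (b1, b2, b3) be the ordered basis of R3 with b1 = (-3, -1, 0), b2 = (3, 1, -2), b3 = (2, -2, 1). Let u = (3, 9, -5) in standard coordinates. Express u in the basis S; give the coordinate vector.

We seek scalars with c_1 b1 + ... + c_3 b3 = u; equivalently solve M c = u where the columns of M are b1, ..., b3.
Solving this 3x3 system gives c = (-2, 1, -3).
Check: -2b1 + b2 - 3b3 = (3, 9, -5).

(-2, 1, -3)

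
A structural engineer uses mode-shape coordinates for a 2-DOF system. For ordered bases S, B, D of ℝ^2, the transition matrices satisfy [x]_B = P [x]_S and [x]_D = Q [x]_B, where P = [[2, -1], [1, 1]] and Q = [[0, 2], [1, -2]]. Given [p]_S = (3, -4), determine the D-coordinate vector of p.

(-2, 12)

Apply P to get B-coordinates (10, -1), then Q to get D-coordinates.
The result is [p]_D = (-2, 12).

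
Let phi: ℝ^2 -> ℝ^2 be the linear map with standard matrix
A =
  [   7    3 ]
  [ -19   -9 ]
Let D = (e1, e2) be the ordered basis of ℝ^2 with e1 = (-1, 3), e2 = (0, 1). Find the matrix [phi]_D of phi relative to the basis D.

[[-2, -3], [-2, 0]]

The j-th column of [phi]_D is [phi(ej)]_D.
phi(e1) = A e1 = (2, -8) = -2e1 - 2e2, so column 1 is (-2, -2).
Repeating for e2 and assembling the columns gives [[-2, -3], [-2, 0]].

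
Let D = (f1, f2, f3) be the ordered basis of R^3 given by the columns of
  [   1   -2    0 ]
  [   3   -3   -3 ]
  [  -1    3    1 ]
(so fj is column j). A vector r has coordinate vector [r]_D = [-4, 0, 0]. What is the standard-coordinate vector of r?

[-4, -12, 4]

r = M [r]_D, where M has columns f1, ..., f3.
Carrying out the matrix-vector product, r = [-4, -12, 4].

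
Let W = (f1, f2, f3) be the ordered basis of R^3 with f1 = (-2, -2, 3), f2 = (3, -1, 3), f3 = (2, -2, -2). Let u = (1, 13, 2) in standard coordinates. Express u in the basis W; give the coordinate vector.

(-3, 1, -4)

[u]_W is the unique c with M c = u, where M has columns f1, ..., f3.
Solving this 3x3 system gives c = (-3, 1, -4).
Check: -3f1 + f2 - 4f3 = (1, 13, 2).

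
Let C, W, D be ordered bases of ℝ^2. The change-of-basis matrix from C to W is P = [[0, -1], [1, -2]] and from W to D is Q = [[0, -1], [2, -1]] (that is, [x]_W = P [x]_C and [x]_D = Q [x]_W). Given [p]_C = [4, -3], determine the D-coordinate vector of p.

[-10, -4]

First [p]_W = P [p]_C = [3, 10].
Then [p]_D = Q [p]_W = [-10, -4].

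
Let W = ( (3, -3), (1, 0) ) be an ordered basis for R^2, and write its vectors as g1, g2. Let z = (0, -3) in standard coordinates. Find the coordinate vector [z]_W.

Write z = c_1 g1 + c_2 g2 and solve for the c_i.
System: 3c_1 + c_2 = 0, -3c_1 + 0c_2 = -3; solving gives c_1 = 1, c_2 = -3.
Check: g1 - 3g2 = (0, -3).

(1, -3)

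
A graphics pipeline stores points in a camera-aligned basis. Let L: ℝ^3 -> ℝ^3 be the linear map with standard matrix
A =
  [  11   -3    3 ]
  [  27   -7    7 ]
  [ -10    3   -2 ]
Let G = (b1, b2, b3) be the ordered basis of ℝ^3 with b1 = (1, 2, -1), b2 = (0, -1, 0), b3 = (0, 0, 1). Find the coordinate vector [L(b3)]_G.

Compute L(b3) = A b3 = (3, 7, -2) in standard coordinates.
Then write this in G-coordinates: solve for y in y_1 b1 + ... + y_3 b3 = (3, 7, -2).
This gives y = (3, -1, 1), which is column 3 of [L]_G.

(3, -1, 1)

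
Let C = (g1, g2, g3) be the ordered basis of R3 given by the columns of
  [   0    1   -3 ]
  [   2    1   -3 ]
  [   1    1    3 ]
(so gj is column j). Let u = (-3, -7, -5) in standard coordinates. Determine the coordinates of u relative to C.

We seek scalars with c_1 g1 + ... + c_3 g3 = u; equivalently solve M c = u where the columns of M are g1, ..., g3.
Row-reducing the augmented matrix [M | u] gives c = (-2, -3, 0).
Check: -2g1 - 3g2 + 0·g3 = (-3, -7, -5).

(-2, -3, 0)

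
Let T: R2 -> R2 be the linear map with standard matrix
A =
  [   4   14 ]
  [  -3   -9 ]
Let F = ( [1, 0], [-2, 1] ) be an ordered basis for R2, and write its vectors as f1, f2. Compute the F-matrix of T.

[[-2, 0], [-3, -3]]

The j-th column of [T]_F is [T(fj)]_F.
T(f1) = A f1 = [4, -3] = -2f1 - 3f2, so column 1 is [-2, -3].
Repeating for f2 and assembling the columns gives [[-2, 0], [-3, -3]].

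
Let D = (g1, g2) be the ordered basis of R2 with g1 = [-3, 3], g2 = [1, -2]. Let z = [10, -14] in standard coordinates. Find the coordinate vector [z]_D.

[-2, 4]

[z]_D is the unique c with M c = z, where M has columns g1, g2.
System: -3c_1 + c_2 = 10, 3c_1 - 2c_2 = -14; solving gives c_1 = -2, c_2 = 4.
Check: -2g1 + 4g2 = [10, -14].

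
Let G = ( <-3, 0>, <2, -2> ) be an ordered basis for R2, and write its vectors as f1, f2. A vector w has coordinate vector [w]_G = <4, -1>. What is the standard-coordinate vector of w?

The coordinates say w = 4f1 - f2; adding the scaled basis vectors gives <-14, 2>.

<-14, 2>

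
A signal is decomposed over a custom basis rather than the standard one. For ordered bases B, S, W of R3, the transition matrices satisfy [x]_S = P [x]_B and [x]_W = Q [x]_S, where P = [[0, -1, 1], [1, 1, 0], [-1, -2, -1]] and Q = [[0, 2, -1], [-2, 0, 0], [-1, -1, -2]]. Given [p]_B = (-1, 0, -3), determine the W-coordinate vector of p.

(-6, 6, -4)

First [p]_S = P [p]_B = (-3, -1, 4).
Then [p]_W = Q [p]_S = (-6, 6, -4).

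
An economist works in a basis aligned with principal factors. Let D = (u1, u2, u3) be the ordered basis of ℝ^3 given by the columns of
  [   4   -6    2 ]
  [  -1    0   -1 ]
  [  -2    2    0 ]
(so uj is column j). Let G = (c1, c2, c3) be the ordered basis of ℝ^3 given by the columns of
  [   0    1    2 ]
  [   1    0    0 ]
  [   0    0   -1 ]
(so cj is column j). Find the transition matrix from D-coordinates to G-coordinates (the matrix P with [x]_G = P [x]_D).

[[-1, 0, -1], [0, -2, 2], [2, -2, 0]]

Let M have columns uj and N have columns cj. Then for every x, N [x]_G = x = M [x]_D, so P = N^(-1) M.
Since det N = 1, N^(-1) has integer entries; multiplying gives P = [[-1, 0, -1], [0, -2, 2], [2, -2, 0]].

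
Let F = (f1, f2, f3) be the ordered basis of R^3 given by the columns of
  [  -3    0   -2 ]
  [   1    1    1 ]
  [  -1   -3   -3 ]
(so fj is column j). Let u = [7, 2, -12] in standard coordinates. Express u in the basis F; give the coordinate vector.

[-3, 4, 1]

We seek scalars with c_1 f1 + ... + c_3 f3 = u; equivalently solve M c = u where the columns of M are f1, ..., f3.
Row-reducing the augmented matrix [M | u] gives c = (-3, 4, 1).
Check: -3f1 + 4f2 + f3 = [7, 2, -12].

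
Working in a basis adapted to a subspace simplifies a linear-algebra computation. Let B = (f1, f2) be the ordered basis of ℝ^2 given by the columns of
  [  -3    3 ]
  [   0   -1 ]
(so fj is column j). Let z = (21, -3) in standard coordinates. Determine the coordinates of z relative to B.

(-4, 3)

Write z = c_1 f1 + c_2 f2 and solve for the c_i.
System: -3c_1 + 3c_2 = 21, 0c_1 - c_2 = -3; solving gives c_1 = -4, c_2 = 3.
Check: -4f1 + 3f2 = (21, -3).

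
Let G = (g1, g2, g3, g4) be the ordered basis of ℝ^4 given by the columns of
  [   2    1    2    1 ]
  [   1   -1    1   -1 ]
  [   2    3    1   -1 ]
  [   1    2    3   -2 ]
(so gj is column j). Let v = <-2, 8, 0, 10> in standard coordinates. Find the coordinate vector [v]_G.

<0, -2, 2, -4>

We seek scalars with c_1 g1 + ... + c_4 g4 = v; equivalently solve M c = v where the columns of M are g1, ..., g4.
Row-reducing the augmented matrix [M | v] gives c = (0, -2, 2, -4).
Check: 0·g1 - 2g2 + 2g3 - 4g4 = <-2, 8, 0, 10>.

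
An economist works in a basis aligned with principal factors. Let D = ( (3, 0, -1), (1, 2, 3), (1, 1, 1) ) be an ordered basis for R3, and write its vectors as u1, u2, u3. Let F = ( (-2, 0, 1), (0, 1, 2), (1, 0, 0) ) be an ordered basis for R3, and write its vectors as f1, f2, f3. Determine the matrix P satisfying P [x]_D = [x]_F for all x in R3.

[[-1, -1, -1], [0, 2, 1], [1, -1, -1]]

Take x = uj: its D-coordinates are the j-th standard unit vector, so P e_j — column j of P — equals [uj]_F.
u1 = -f1 + 0·f2 + f3, giving column 1 = (-1, 0, 1); repeating for each j gives P = [[-1, -1, -1], [0, 2, 1], [1, -1, -1]].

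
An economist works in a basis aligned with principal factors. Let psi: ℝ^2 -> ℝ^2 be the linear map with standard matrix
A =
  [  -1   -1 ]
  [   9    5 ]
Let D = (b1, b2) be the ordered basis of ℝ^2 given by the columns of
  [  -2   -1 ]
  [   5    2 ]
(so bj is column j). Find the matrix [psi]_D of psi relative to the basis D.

With P the matrix whose columns are b1, b2, [psi]_D = P^(-1) A P.
Column by column: psi(b1) = A b1 = <-3, 7>; its D-coordinates <1, 1> give column 1.
Continuing for each basis vector yields [psi]_D = [[1, -1], [1, 3]].

[[1, -1], [1, 3]]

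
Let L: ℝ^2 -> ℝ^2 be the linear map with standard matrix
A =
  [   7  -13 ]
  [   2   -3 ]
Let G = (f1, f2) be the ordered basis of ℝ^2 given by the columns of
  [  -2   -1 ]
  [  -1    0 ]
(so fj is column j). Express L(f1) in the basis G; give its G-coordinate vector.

<1, -1>

Column 1 of [L]_G is the G-coordinate vector of L(f1).
In standard coordinates L(f1) = A f1 = <-1, -1>.
Converting to G: <-1, -1> = f1 - f2, so the coordinate vector is <1, -1>.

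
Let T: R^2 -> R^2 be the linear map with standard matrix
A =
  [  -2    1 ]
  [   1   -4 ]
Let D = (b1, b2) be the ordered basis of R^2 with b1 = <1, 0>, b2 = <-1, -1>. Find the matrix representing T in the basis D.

The j-th column of [T]_D is [T(bj)]_D.
T(b1) = A b1 = <-2, 1> = -3b1 - b2, so column 1 is <-3, -1>.
Repeating for b2 and assembling the columns gives [[-3, -2], [-1, -3]].

[[-3, -2], [-1, -3]]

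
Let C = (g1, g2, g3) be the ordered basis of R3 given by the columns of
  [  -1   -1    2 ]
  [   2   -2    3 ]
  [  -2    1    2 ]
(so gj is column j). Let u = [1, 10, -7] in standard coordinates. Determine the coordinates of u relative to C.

Write u = c_1 g1 + ... + c_3 g3 and solve for the c_i.
Gaussian elimination on [M | u] yields c = (2, -3, 0).
Check: 2g1 - 3g2 + 0·g3 = [1, 10, -7].

[2, -3, 0]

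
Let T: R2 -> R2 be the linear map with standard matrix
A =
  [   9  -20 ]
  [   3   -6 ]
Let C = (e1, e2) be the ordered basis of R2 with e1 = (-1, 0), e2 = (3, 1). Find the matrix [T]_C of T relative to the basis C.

[[0, 2], [-3, 3]]

The j-th column of [T]_C is [T(ej)]_C.
T(e1) = A e1 = (-9, -3) = 0·e1 - 3e2, so column 1 is (0, -3).
Repeating for e2 and assembling the columns gives [[0, 2], [-3, 3]].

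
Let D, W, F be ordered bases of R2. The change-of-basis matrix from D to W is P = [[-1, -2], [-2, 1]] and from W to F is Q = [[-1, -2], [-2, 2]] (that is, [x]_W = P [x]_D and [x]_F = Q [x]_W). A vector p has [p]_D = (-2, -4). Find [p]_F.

Composing the changes, [p]_F = Q P [p]_D.
Q P = [[5, 0], [-2, 6]]; applying this to (-2, -4) gives (-10, -20).

(-10, -20)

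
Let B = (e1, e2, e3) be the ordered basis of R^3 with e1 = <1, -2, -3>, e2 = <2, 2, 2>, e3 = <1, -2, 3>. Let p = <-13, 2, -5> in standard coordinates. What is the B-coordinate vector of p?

<-3, -4, -2>

Write p = c_1 e1 + ... + c_3 e3 and solve for the c_i.
Row-reducing the augmented matrix [M | p] gives c = (-3, -4, -2).
Check: -3e1 - 4e2 - 2e3 = <-13, 2, -5>.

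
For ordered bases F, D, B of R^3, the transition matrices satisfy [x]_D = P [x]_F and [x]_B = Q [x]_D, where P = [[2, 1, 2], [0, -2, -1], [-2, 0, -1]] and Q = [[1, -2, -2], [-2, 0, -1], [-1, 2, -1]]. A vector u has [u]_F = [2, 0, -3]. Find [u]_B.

[-6, 5, 9]

First [u]_D = P [u]_F = [-2, 3, -1].
Then [u]_B = Q [u]_D = [-6, 5, 9].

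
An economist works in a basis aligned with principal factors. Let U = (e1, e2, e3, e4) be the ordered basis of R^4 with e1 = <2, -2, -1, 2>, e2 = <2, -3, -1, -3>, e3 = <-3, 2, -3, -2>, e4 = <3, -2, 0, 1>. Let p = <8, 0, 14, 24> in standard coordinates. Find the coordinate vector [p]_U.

<2, -4, -4, 0>

We seek scalars with c_1 e1 + ... + c_4 e4 = p; equivalently solve M c = p where the columns of M are e1, ..., e4.
Gaussian elimination on [M | p] yields c = (2, -4, -4, 0).
Check: 2e1 - 4e2 - 4e3 + 0·e4 = <8, 0, 14, 24>.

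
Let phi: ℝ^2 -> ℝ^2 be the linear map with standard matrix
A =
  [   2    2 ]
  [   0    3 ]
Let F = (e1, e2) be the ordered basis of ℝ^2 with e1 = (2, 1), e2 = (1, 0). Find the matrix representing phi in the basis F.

The j-th column of [phi]_F is [phi(ej)]_F.
phi(e1) = A e1 = (6, 3) = 3e1 + 0·e2, so column 1 is (3, 0).
Repeating for e2 and assembling the columns gives [[3, 0], [0, 2]].

[[3, 0], [0, 2]]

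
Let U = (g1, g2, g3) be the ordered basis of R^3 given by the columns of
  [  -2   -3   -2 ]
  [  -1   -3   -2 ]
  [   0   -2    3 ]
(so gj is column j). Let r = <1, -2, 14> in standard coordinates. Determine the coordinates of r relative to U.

We seek scalars with c_1 g1 + ... + c_3 g3 = r; equivalently solve M c = r where the columns of M are g1, ..., g3.
Gaussian elimination on [M | r] yields c = (-3, -1, 4).
Check: -3g1 - g2 + 4g3 = <1, -2, 14>.

<-3, -1, 4>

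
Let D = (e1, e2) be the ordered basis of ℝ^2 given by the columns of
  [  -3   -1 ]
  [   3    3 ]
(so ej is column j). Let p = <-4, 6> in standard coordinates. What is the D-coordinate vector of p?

<1, 1>

We seek scalars with c_1 e1 + c_2 e2 = p; equivalently solve M c = p where the columns of M are e1, e2.
System: -3c_1 - c_2 = -4, 3c_1 + 3c_2 = 6; solving gives c_1 = 1, c_2 = 1.
Check: e1 + e2 = <-4, 6>.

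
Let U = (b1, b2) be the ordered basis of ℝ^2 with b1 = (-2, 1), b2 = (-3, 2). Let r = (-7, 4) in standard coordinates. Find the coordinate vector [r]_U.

[r]_U is the unique c with M c = r, where M has columns b1, b2.
System: -2c_1 - 3c_2 = -7, c_1 + 2c_2 = 4; solving gives c_1 = 2, c_2 = 1.
Check: 2b1 + b2 = (-7, 4).

(2, 1)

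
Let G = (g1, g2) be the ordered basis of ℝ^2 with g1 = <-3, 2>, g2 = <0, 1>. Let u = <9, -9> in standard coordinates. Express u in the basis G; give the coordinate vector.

<-3, -3>

[u]_G is the unique c with M c = u, where M has columns g1, g2.
System: -3c_1 + 0c_2 = 9, 2c_1 + c_2 = -9; solving gives c_1 = -3, c_2 = -3.
Check: -3g1 - 3g2 = <9, -9>.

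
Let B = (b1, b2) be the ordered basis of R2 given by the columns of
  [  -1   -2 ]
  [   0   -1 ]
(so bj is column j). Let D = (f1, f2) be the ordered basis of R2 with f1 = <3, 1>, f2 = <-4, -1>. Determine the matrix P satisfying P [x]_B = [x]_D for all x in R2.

Column j of P is [bj]_D, since P maps B-coordinates to D-coordinates.
Expressing b1 in D: b1 = f1 + f2, so column 1 of P is <1, 1>.
Doing the same for each bj gives P = [[1, -2], [1, -1]].

[[1, -2], [1, -1]]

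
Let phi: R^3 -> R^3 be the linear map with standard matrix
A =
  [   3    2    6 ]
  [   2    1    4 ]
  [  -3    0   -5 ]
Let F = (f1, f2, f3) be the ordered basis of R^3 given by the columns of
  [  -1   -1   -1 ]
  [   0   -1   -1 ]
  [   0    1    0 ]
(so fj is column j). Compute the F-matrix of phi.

[[1, 0, 2], [3, -2, 3], [-1, 1, 0]]

With P the matrix whose columns are f1, ..., f3, [phi]_F = P^(-1) A P.
Column by column: phi(f1) = A f1 = <-3, -2, 3>; its F-coordinates <1, 3, -1> give column 1.
Continuing for each basis vector yields [phi]_F = [[1, 0, 2], [3, -2, 3], [-1, 1, 0]].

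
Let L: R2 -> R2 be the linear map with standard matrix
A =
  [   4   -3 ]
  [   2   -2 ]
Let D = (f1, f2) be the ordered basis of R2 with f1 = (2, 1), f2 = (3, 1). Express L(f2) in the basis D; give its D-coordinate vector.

(3, 1)

Column 2 of [L]_D is the D-coordinate vector of L(f2).
In standard coordinates L(f2) = A f2 = (9, 4).
Converting to D: (9, 4) = 3f1 + f2, so the coordinate vector is (3, 1).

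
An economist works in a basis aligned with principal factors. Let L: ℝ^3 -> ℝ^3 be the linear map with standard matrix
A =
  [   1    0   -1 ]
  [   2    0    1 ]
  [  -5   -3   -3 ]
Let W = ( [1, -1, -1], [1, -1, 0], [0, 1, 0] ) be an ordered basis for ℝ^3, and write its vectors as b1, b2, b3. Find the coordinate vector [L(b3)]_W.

[3, -3, 0]

Compute L(b3) = A b3 = [0, 0, -3] in standard coordinates.
Then write this in W-coordinates: solve for y in y_1 b1 + ... + y_3 b3 = [0, 0, -3].
This gives y = [3, -3, 0], which is column 3 of [L]_W.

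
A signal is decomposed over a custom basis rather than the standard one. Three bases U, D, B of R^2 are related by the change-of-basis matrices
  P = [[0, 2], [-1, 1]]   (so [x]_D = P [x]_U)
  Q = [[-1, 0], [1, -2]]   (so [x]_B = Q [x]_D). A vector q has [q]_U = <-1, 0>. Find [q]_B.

Composing the changes, [q]_B = Q P [q]_U.
Q P = [[0, -2], [2, 0]]; applying this to <-1, 0> gives <0, -2>.

<0, -2>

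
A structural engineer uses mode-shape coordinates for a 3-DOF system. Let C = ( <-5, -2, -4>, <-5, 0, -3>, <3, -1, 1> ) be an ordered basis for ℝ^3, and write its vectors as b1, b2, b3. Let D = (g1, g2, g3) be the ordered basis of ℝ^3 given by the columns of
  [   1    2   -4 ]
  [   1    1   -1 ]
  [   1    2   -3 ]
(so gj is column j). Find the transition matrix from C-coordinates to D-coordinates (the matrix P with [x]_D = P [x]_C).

[[-1, 1, -1], [0, 1, -2], [1, 2, -2]]

Let M have columns bj and N have columns gj. Then for every x, N [x]_D = x = M [x]_C, so P = N^(-1) M.
Since det N = -1, N^(-1) has integer entries; multiplying gives P = [[-1, 1, -1], [0, 1, -2], [1, 2, -2]].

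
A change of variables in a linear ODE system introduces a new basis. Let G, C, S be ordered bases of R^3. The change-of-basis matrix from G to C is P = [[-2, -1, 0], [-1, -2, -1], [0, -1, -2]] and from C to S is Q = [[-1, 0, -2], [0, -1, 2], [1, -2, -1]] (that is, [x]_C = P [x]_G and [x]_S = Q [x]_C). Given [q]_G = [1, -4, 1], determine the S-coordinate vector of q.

[-6, -2, -12]

Composing the changes, [q]_S = Q P [q]_G.
Q P = [[2, 3, 4], [1, 0, -3], [0, 4, 4]]; applying this to [1, -4, 1] gives [-6, -2, -12].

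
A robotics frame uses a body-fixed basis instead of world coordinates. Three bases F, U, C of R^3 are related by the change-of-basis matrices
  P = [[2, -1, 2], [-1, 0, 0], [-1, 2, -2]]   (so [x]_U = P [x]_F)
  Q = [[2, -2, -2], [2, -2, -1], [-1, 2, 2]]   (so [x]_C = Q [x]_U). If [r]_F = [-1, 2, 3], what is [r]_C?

First [r]_U = P [r]_F = [2, 1, -1].
Then [r]_C = Q [r]_U = [4, 3, -2].

[4, 3, -2]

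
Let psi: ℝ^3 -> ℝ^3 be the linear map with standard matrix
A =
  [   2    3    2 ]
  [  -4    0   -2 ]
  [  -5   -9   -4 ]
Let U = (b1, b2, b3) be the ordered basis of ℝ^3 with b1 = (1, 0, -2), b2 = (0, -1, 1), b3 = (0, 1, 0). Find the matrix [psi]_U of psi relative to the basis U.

With P the matrix whose columns are b1, ..., b3, [psi]_U = P^(-1) A P.
Column by column: psi(b1) = A b1 = (-2, 0, 3); its U-coordinates (-2, -1, -1) give column 1.
Continuing for each basis vector yields [psi]_U = [[-2, -1, 3], [-1, 3, -3], [-1, 1, -3]].

[[-2, -1, 3], [-1, 3, -3], [-1, 1, -3]]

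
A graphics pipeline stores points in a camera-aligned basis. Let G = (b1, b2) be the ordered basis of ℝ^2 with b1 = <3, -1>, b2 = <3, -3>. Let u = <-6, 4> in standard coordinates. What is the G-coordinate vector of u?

Write u = c_1 b1 + c_2 b2 and solve for the c_i.
System: 3c_1 + 3c_2 = -6, -c_1 - 3c_2 = 4; solving gives c_1 = -1, c_2 = -1.
Check: -b1 - b2 = <-6, 4>.

<-1, -1>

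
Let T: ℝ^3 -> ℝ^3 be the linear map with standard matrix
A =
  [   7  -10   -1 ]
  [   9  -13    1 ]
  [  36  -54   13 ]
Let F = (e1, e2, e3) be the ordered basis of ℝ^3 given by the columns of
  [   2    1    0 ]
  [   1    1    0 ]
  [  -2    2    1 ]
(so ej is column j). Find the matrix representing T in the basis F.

The j-th column of [T]_F is [T(ej)]_F.
T(e1) = A e1 = [6, 3, -8] = 3e1 + 0·e2 - 2e3, so column 1 is [3, 0, -2].
Repeating for e2, e3 and assembling the columns gives [[3, -3, -2], [0, 1, 3], [-2, 0, 3]].

[[3, -3, -2], [0, 1, 3], [-2, 0, 3]]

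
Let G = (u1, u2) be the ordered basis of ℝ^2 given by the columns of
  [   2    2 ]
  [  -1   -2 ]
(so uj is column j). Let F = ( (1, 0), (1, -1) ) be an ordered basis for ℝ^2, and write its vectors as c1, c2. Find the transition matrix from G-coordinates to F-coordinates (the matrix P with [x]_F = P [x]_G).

[[1, 0], [1, 2]]

Column j of P is [uj]_F, since P maps G-coordinates to F-coordinates.
Expressing u1 in F: u1 = c1 + c2, so column 1 of P is (1, 1).
Doing the same for each uj gives P = [[1, 0], [1, 2]].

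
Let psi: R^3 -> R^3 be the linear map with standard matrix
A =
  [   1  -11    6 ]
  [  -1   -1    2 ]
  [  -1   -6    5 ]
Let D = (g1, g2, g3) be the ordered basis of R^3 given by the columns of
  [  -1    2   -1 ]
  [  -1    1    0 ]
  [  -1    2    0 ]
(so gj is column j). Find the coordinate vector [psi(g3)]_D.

Column 3 of [psi]_D is the D-coordinate vector of psi(g3).
In standard coordinates psi(g3) = A g3 = [-1, 1, 1].
Converting to D: [-1, 1, 1] = -g1 + 0·g2 + 2g3, so the coordinate vector is [-1, 0, 2].

[-1, 0, 2]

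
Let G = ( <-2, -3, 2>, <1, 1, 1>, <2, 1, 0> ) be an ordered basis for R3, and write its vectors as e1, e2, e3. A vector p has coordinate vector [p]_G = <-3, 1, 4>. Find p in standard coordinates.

<15, 14, -5>

p = M [p]_G, where M has columns e1, ..., e3.
Carrying out the matrix-vector product, p = <15, 14, -5>.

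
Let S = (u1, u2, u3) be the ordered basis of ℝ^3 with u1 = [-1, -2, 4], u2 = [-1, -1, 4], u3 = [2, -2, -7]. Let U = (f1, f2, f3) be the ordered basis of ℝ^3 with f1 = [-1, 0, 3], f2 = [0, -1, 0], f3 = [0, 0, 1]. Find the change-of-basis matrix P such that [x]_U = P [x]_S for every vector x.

[[1, 1, -2], [2, 1, 2], [1, 1, -1]]

Column j of P is [uj]_U, since P maps S-coordinates to U-coordinates.
Expressing u1 in U: u1 = f1 + 2f2 + f3, so column 1 of P is [1, 2, 1].
Doing the same for each uj gives P = [[1, 1, -2], [2, 1, 2], [1, 1, -1]].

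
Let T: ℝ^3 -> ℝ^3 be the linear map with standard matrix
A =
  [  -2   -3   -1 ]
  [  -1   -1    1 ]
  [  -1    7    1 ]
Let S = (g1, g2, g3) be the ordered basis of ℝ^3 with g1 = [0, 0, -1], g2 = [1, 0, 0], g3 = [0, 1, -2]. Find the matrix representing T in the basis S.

The j-th column of [T]_S is [T(gj)]_S.
T(g1) = A g1 = [1, -1, -1] = 3g1 + g2 - g3, so column 1 is [3, 1, -1].
Repeating for g2, g3 and assembling the columns gives [[3, 3, 1], [1, -2, -1], [-1, -1, -3]].

[[3, 3, 1], [1, -2, -1], [-1, -1, -3]]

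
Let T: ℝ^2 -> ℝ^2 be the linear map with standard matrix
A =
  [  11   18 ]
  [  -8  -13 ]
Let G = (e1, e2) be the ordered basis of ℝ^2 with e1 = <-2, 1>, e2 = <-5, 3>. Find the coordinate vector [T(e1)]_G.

<-3, 2>

Column 1 of [T]_G is the G-coordinate vector of T(e1).
In standard coordinates T(e1) = A e1 = <-4, 3>.
Converting to G: <-4, 3> = -3e1 + 2e2, so the coordinate vector is <-3, 2>.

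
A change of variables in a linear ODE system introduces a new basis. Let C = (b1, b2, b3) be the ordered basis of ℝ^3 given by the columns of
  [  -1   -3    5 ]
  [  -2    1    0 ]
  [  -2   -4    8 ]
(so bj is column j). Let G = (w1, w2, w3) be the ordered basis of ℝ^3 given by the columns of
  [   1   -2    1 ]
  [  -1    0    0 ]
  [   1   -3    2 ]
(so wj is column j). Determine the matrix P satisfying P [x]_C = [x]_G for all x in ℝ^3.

Column j of P is [bj]_G, since P maps C-coordinates to G-coordinates.
Expressing b1 in G: b1 = 2w1 + 2w2 + w3, so column 1 of P is <2, 2, 1>.
Doing the same for each bj gives P = [[2, -1, 0], [2, 1, -2], [1, 0, 1]].

[[2, -1, 0], [2, 1, -2], [1, 0, 1]]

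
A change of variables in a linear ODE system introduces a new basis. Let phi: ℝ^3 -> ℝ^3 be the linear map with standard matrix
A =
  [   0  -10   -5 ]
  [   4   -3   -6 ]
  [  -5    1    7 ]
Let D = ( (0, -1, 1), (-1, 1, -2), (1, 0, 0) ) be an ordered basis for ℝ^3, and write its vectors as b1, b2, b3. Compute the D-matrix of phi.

[[0, -2, -3], [-3, 3, 1], [2, 3, 1]]

With P the matrix whose columns are b1, ..., b3, [phi]_D = P^(-1) A P.
Column by column: phi(b1) = A b1 = (5, -3, 6); its D-coordinates (0, -3, 2) give column 1.
Continuing for each basis vector yields [phi]_D = [[0, -2, -3], [-3, 3, 1], [2, 3, 1]].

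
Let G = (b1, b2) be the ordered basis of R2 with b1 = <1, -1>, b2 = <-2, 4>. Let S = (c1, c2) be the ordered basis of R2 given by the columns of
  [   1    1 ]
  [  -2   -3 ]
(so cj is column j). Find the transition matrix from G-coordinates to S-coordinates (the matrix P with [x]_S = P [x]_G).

[[2, -2], [-1, 0]]

Column j of P is [bj]_S, since P maps G-coordinates to S-coordinates.
Expressing b1 in S: b1 = 2c1 - c2, so column 1 of P is <2, -1>.
Doing the same for each bj gives P = [[2, -2], [-1, 0]].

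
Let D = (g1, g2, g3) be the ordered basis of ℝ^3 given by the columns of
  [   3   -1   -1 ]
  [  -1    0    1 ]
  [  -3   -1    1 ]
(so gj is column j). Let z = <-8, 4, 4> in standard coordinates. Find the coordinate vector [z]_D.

<-1, 2, 3>

We seek scalars with c_1 g1 + ... + c_3 g3 = z; equivalently solve M c = z where the columns of M are g1, ..., g3.
Gaussian elimination on [M | z] yields c = (-1, 2, 3).
Check: -g1 + 2g2 + 3g3 = <-8, 4, 4>.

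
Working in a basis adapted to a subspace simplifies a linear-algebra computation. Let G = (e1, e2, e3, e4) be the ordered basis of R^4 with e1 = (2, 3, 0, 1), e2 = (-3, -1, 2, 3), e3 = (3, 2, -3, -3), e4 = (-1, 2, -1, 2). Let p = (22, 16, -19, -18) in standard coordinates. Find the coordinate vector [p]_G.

(1, -3, 4, 1)

[p]_G is the unique c with M c = p, where M has columns e1, ..., e4.
Solving this 4x4 system gives c = (1, -3, 4, 1).
Check: e1 - 3e2 + 4e3 + e4 = (22, 16, -19, -18).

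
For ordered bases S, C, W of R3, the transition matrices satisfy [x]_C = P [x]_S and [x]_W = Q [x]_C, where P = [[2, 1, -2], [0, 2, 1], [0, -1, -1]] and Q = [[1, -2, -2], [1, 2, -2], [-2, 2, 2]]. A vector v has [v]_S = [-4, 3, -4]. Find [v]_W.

[-3, 5, 0]

First [v]_C = P [v]_S = [3, 2, 1].
Then [v]_W = Q [v]_C = [-3, 5, 0].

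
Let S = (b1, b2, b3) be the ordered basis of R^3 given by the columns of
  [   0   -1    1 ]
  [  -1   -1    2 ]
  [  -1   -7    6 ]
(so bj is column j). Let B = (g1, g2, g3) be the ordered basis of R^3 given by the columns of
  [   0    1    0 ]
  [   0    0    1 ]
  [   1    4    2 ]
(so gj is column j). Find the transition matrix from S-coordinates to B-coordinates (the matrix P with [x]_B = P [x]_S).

[[1, -1, -2], [0, -1, 1], [-1, -1, 2]]

Take x = bj: its S-coordinates are the j-th standard unit vector, so P e_j — column j of P — equals [bj]_B.
b1 = g1 + 0·g2 - g3, giving column 1 = [1, 0, -1]; repeating for each j gives P = [[1, -1, -2], [0, -1, 1], [-1, -1, 2]].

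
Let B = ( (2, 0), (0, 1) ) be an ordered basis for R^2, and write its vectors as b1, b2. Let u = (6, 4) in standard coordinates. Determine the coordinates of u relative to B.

We seek scalars with c_1 b1 + c_2 b2 = u; equivalently solve M c = u where the columns of M are b1, b2.
System: 2c_1 + 0c_2 = 6, 0c_1 + c_2 = 4; solving gives c_1 = 3, c_2 = 4.
Check: 3b1 + 4b2 = (6, 4).

(3, 4)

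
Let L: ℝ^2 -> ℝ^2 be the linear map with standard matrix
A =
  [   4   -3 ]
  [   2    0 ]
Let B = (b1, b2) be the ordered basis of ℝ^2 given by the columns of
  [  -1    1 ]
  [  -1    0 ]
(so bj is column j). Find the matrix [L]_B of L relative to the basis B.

Let P have columns b1, b2. Then [L]_B = P^(-1) A P.
Here det P = 1, so P^(-1) is integer; computing A P first and then P^(-1)(A P) gives [[2, -2], [1, 2]].

[[2, -2], [1, 2]]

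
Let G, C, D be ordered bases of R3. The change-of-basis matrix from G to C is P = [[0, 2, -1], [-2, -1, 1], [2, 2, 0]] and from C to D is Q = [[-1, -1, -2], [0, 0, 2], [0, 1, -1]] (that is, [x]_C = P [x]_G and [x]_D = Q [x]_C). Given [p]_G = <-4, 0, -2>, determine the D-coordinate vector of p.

First [p]_C = P [p]_G = <2, 6, -8>.
Then [p]_D = Q [p]_C = <8, -16, 14>.

<8, -16, 14>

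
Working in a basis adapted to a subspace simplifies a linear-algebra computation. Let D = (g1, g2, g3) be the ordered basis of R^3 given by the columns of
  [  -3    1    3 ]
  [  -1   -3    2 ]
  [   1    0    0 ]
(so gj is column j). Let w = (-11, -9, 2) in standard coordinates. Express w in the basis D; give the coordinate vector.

(2, 1, -2)

We seek scalars with c_1 g1 + ... + c_3 g3 = w; equivalently solve M c = w where the columns of M are g1, ..., g3.
Row-reducing the augmented matrix [M | w] gives c = (2, 1, -2).
Check: 2g1 + g2 - 2g3 = (-11, -9, 2).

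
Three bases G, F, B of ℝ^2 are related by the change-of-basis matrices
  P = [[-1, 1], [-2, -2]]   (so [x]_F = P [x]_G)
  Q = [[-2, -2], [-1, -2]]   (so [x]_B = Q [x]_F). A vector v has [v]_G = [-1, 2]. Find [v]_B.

First [v]_F = P [v]_G = [3, -2].
Then [v]_B = Q [v]_F = [-2, 1].

[-2, 1]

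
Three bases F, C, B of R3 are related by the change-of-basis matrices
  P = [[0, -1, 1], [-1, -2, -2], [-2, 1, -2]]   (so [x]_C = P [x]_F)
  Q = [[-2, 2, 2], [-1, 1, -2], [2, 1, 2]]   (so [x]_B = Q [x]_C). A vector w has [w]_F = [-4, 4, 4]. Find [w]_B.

Composing the changes, [w]_B = Q P [w]_F.
Q P = [[-6, 0, -10], [3, -3, 1], [-5, -2, -4]]; applying this to [-4, 4, 4] gives [-16, -20, -4].

[-16, -20, -4]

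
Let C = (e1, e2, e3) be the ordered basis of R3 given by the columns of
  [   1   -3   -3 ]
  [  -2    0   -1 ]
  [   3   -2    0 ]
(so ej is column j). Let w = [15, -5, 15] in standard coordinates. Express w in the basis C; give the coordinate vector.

Write w = c_1 e1 + ... + c_3 e3 and solve for the c_i.
Gaussian elimination on [M | w] yields c = (3, -3, -1).
Check: 3e1 - 3e2 - e3 = [15, -5, 15].

[3, -3, -1]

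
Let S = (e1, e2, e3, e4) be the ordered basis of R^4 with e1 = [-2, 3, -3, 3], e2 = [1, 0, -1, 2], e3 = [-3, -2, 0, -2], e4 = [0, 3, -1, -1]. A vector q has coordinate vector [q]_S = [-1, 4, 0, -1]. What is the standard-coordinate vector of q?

q = M [q]_S, where M has columns e1, ..., e4.
Carrying out the matrix-vector product, q = [6, -6, 0, 6].

[6, -6, 0, 6]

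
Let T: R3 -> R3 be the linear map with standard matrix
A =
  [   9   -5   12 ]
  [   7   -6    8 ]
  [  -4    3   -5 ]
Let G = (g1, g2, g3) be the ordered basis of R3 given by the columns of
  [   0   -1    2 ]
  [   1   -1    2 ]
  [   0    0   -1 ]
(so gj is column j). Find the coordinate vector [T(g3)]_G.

Column 3 of [T]_G is the G-coordinate vector of T(g3).
In standard coordinates T(g3) = A g3 = [-4, -6, 3].
Converting to G: [-4, -6, 3] = -2g1 - 2g2 - 3g3, so the coordinate vector is [-2, -2, -3].

[-2, -2, -3]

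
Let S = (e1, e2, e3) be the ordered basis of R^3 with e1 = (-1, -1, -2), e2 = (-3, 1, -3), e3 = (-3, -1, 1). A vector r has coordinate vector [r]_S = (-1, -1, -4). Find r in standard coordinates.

(16, 4, 1)

The coordinates say r = -e1 - e2 - 4e3; adding the scaled basis vectors gives (16, 4, 1).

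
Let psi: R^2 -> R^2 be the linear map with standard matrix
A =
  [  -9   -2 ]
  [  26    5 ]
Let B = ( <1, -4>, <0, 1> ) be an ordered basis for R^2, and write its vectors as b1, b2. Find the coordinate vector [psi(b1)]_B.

Compute psi(b1) = A b1 = <-1, 6> in standard coordinates.
Then write this in B-coordinates: solve for y in y_1 b1 + y_2 b2 = <-1, 6>.
This gives y = <-1, 2>, which is column 1 of [psi]_B.

<-1, 2>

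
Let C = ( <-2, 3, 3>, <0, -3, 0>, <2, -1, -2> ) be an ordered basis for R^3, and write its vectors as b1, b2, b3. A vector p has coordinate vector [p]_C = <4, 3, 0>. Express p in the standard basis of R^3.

<-8, 3, 12>

By definition p = 4b1 + 3b2 + 0·b3.
Summing componentwise gives <-8, 3, 12>.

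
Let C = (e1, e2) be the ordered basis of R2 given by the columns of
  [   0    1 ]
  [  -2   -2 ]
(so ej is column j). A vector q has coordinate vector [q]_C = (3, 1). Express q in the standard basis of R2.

(1, -8)

The coordinates say q = 3e1 + e2; adding the scaled basis vectors gives (1, -8).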